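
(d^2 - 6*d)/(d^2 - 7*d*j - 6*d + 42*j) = d/(d - 7*j)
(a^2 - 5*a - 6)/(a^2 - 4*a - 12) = (a + 1)/(a + 2)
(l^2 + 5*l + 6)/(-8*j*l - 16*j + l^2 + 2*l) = (-l - 3)/(8*j - l)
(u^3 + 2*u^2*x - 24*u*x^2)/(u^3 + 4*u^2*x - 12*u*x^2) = (-u + 4*x)/(-u + 2*x)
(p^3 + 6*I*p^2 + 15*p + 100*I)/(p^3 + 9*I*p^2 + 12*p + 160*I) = (p + 5*I)/(p + 8*I)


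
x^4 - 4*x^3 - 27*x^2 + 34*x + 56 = (x - 7)*(x - 2)*(x + 1)*(x + 4)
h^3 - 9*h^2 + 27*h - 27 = (h - 3)^3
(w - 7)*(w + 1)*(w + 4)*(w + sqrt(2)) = w^4 - 2*w^3 + sqrt(2)*w^3 - 31*w^2 - 2*sqrt(2)*w^2 - 31*sqrt(2)*w - 28*w - 28*sqrt(2)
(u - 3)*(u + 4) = u^2 + u - 12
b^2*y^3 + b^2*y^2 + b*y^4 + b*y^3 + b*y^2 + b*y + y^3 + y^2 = y*(b + y)*(y + 1)*(b*y + 1)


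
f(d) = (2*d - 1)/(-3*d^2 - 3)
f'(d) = 6*d*(2*d - 1)/(-3*d^2 - 3)^2 + 2/(-3*d^2 - 3)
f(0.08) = 0.28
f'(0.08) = -0.71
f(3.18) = -0.16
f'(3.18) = 0.03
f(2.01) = -0.20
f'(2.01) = 0.03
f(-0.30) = 0.49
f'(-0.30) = -0.34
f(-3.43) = 0.21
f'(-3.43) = 0.06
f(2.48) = -0.18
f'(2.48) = 0.03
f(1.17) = -0.19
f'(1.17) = -0.10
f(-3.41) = 0.21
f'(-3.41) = 0.06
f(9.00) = -0.07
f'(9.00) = 0.01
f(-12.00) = 0.06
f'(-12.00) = 0.00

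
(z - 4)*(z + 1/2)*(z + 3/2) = z^3 - 2*z^2 - 29*z/4 - 3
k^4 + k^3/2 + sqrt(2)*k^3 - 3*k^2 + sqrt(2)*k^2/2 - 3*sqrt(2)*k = k*(k - 3/2)*(k + 2)*(k + sqrt(2))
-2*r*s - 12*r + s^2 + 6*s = (-2*r + s)*(s + 6)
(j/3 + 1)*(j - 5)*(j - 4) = j^3/3 - 2*j^2 - 7*j/3 + 20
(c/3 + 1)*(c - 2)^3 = c^4/3 - c^3 - 2*c^2 + 28*c/3 - 8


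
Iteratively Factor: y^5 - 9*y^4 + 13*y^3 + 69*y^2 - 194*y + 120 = (y - 1)*(y^4 - 8*y^3 + 5*y^2 + 74*y - 120) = (y - 5)*(y - 1)*(y^3 - 3*y^2 - 10*y + 24) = (y - 5)*(y - 4)*(y - 1)*(y^2 + y - 6) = (y - 5)*(y - 4)*(y - 1)*(y + 3)*(y - 2)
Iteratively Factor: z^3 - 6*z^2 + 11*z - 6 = (z - 3)*(z^2 - 3*z + 2) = (z - 3)*(z - 2)*(z - 1)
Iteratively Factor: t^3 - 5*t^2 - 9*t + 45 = (t - 3)*(t^2 - 2*t - 15) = (t - 5)*(t - 3)*(t + 3)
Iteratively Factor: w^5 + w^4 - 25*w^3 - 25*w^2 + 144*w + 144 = (w - 4)*(w^4 + 5*w^3 - 5*w^2 - 45*w - 36) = (w - 4)*(w + 3)*(w^3 + 2*w^2 - 11*w - 12) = (w - 4)*(w + 1)*(w + 3)*(w^2 + w - 12) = (w - 4)*(w - 3)*(w + 1)*(w + 3)*(w + 4)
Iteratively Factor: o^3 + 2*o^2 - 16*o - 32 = (o + 2)*(o^2 - 16) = (o - 4)*(o + 2)*(o + 4)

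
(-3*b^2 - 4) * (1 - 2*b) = 6*b^3 - 3*b^2 + 8*b - 4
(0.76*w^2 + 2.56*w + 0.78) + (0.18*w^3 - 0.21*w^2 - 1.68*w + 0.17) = 0.18*w^3 + 0.55*w^2 + 0.88*w + 0.95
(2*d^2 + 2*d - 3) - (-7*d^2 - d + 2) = 9*d^2 + 3*d - 5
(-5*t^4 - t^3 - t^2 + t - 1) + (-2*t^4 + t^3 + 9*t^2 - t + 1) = -7*t^4 + 8*t^2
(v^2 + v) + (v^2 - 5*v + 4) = 2*v^2 - 4*v + 4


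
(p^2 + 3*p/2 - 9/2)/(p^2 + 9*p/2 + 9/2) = (2*p - 3)/(2*p + 3)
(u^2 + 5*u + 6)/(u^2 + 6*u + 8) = (u + 3)/(u + 4)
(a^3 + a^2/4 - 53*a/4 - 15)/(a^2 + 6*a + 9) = (a^2 - 11*a/4 - 5)/(a + 3)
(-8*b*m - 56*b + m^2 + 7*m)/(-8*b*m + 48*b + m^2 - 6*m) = (m + 7)/(m - 6)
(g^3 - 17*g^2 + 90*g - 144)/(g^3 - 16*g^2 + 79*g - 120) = (g - 6)/(g - 5)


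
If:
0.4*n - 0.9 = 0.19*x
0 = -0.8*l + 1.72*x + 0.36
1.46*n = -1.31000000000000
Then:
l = -13.80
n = -0.90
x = -6.63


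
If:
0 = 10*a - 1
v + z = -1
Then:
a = 1/10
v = -z - 1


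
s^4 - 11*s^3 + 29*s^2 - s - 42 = (s - 7)*(s - 3)*(s - 2)*(s + 1)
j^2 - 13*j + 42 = (j - 7)*(j - 6)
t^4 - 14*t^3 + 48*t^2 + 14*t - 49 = (t - 7)^2*(t - 1)*(t + 1)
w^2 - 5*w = w*(w - 5)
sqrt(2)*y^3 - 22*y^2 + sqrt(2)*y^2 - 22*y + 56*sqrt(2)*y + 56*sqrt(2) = (y - 7*sqrt(2))*(y - 4*sqrt(2))*(sqrt(2)*y + sqrt(2))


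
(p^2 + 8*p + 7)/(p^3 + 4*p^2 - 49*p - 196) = (p + 1)/(p^2 - 3*p - 28)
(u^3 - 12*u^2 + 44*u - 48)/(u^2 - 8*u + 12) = u - 4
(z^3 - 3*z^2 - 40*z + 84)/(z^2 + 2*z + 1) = (z^3 - 3*z^2 - 40*z + 84)/(z^2 + 2*z + 1)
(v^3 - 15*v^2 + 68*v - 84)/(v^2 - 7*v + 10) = (v^2 - 13*v + 42)/(v - 5)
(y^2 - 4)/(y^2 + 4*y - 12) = (y + 2)/(y + 6)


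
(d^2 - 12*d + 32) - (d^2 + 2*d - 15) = 47 - 14*d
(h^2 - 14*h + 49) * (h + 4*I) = h^3 - 14*h^2 + 4*I*h^2 + 49*h - 56*I*h + 196*I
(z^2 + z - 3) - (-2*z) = z^2 + 3*z - 3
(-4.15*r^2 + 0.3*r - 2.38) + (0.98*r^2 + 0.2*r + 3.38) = -3.17*r^2 + 0.5*r + 1.0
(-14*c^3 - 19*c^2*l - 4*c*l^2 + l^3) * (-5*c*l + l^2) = 70*c^4*l + 81*c^3*l^2 + c^2*l^3 - 9*c*l^4 + l^5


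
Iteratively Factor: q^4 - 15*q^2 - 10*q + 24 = (q + 3)*(q^3 - 3*q^2 - 6*q + 8) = (q + 2)*(q + 3)*(q^2 - 5*q + 4) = (q - 4)*(q + 2)*(q + 3)*(q - 1)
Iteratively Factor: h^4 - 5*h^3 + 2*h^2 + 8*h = (h - 4)*(h^3 - h^2 - 2*h) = h*(h - 4)*(h^2 - h - 2) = h*(h - 4)*(h - 2)*(h + 1)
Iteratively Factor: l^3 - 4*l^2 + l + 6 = (l + 1)*(l^2 - 5*l + 6) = (l - 2)*(l + 1)*(l - 3)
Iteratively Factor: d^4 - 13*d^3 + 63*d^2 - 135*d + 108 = (d - 3)*(d^3 - 10*d^2 + 33*d - 36) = (d - 3)^2*(d^2 - 7*d + 12) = (d - 4)*(d - 3)^2*(d - 3)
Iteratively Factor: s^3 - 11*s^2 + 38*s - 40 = (s - 4)*(s^2 - 7*s + 10) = (s - 5)*(s - 4)*(s - 2)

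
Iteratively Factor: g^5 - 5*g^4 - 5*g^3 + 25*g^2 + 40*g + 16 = (g - 4)*(g^4 - g^3 - 9*g^2 - 11*g - 4) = (g - 4)*(g + 1)*(g^3 - 2*g^2 - 7*g - 4) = (g - 4)*(g + 1)^2*(g^2 - 3*g - 4) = (g - 4)*(g + 1)^3*(g - 4)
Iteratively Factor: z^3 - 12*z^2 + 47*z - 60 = (z - 3)*(z^2 - 9*z + 20) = (z - 4)*(z - 3)*(z - 5)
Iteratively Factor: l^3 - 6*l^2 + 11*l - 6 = (l - 2)*(l^2 - 4*l + 3) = (l - 2)*(l - 1)*(l - 3)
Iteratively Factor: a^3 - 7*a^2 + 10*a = (a)*(a^2 - 7*a + 10) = a*(a - 5)*(a - 2)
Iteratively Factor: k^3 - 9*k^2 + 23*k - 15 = (k - 5)*(k^2 - 4*k + 3) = (k - 5)*(k - 3)*(k - 1)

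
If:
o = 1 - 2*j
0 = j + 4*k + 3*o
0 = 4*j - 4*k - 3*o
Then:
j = 0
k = -3/4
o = 1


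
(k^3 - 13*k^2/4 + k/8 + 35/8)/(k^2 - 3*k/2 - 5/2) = k - 7/4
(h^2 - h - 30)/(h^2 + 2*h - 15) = (h - 6)/(h - 3)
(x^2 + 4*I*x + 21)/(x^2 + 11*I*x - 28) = (x - 3*I)/(x + 4*I)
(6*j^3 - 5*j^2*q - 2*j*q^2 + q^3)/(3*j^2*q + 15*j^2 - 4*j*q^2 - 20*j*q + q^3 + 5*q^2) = (2*j + q)/(q + 5)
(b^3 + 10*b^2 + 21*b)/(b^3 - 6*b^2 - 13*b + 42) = b*(b + 7)/(b^2 - 9*b + 14)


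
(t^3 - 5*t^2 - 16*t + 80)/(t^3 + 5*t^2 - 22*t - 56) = (t^2 - t - 20)/(t^2 + 9*t + 14)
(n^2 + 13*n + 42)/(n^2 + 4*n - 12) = (n + 7)/(n - 2)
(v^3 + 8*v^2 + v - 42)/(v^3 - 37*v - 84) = (v^2 + 5*v - 14)/(v^2 - 3*v - 28)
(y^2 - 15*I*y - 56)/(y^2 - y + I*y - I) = (y^2 - 15*I*y - 56)/(y^2 - y + I*y - I)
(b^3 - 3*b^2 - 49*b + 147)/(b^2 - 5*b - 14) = (b^2 + 4*b - 21)/(b + 2)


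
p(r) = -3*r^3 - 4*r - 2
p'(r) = -9*r^2 - 4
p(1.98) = -33.21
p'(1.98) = -39.28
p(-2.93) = 85.18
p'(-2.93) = -81.26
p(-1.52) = 14.62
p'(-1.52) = -24.79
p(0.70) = -5.83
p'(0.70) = -8.41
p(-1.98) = 29.21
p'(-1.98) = -39.28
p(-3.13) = 102.51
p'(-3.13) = -92.17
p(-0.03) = -1.88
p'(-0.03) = -4.01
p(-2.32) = 44.74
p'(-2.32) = -52.44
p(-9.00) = 2221.00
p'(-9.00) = -733.00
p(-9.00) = 2221.00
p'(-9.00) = -733.00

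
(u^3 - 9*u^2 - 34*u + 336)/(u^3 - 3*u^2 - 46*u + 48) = (u - 7)/(u - 1)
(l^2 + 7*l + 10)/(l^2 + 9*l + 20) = (l + 2)/(l + 4)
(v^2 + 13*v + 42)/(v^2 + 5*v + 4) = (v^2 + 13*v + 42)/(v^2 + 5*v + 4)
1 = 1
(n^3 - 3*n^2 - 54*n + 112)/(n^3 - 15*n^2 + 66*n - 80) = (n + 7)/(n - 5)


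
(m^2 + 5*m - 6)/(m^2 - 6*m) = (m^2 + 5*m - 6)/(m*(m - 6))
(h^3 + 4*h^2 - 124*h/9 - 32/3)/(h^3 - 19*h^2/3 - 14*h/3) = (h^2 + 10*h/3 - 16)/(h*(h - 7))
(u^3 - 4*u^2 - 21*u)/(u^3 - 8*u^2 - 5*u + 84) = u/(u - 4)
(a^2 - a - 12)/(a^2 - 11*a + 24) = (a^2 - a - 12)/(a^2 - 11*a + 24)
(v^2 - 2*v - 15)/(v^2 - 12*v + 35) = (v + 3)/(v - 7)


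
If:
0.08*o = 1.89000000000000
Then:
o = 23.62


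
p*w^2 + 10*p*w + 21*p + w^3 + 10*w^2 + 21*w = (p + w)*(w + 3)*(w + 7)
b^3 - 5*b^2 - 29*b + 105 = (b - 7)*(b - 3)*(b + 5)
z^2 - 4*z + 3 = (z - 3)*(z - 1)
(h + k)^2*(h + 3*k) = h^3 + 5*h^2*k + 7*h*k^2 + 3*k^3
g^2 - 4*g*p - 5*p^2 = (g - 5*p)*(g + p)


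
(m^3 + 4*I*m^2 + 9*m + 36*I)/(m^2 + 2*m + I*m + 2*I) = (m^3 + 4*I*m^2 + 9*m + 36*I)/(m^2 + m*(2 + I) + 2*I)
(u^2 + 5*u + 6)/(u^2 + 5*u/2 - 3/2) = 2*(u + 2)/(2*u - 1)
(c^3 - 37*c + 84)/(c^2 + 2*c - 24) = (c^2 + 4*c - 21)/(c + 6)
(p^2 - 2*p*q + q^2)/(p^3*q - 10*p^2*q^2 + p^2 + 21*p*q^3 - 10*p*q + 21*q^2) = (p^2 - 2*p*q + q^2)/(p^3*q - 10*p^2*q^2 + p^2 + 21*p*q^3 - 10*p*q + 21*q^2)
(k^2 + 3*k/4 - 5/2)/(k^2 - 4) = (k - 5/4)/(k - 2)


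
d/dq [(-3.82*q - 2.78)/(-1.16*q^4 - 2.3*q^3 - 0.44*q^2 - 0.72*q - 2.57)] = (-13.2936*q^4 - 30.4712*q^3 - 20.8628*q^2 - 2.4464*q + 7.8158)/(1.3456*q^8 + 5.336*q^7 + 6.3108*q^6 + 3.6944*q^5 + 9.468*q^4 + 12.4556*q^3 + 2.78*q^2 + 3.7008*q + 6.6049)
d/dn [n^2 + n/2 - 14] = 2*n + 1/2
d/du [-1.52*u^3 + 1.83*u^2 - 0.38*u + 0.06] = -4.56*u^2 + 3.66*u - 0.38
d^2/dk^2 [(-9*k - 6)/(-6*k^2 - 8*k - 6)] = 3*(3*k + 2)*(-27*k^2 - 36*k + 4*(3*k + 2)^2 - 27)/(3*k^2 + 4*k + 3)^3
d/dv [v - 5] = 1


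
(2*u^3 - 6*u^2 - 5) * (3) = 6*u^3 - 18*u^2 - 15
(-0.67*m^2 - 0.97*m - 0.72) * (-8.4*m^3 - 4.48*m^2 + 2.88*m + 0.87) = 5.628*m^5 + 11.1496*m^4 + 8.464*m^3 - 0.1509*m^2 - 2.9175*m - 0.6264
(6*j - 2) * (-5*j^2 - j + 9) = -30*j^3 + 4*j^2 + 56*j - 18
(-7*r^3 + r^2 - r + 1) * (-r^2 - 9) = 7*r^5 - r^4 + 64*r^3 - 10*r^2 + 9*r - 9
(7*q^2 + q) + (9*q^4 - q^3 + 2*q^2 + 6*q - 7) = 9*q^4 - q^3 + 9*q^2 + 7*q - 7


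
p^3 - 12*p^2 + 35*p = p*(p - 7)*(p - 5)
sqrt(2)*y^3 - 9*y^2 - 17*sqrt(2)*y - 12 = (y - 6*sqrt(2))*(y + sqrt(2))*(sqrt(2)*y + 1)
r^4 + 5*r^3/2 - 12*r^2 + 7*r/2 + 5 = (r - 2)*(r - 1)*(r + 1/2)*(r + 5)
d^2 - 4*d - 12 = (d - 6)*(d + 2)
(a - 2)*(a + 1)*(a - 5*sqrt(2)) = a^3 - 5*sqrt(2)*a^2 - a^2 - 2*a + 5*sqrt(2)*a + 10*sqrt(2)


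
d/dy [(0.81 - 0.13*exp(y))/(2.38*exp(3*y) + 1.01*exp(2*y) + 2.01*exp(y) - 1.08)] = (0.6188*exp(3*y) - 5.6521*exp(2*y) - 1.6362*exp(y) - 1.4877)*exp(y)/(5.6644*exp(6*y) + 4.8076*exp(5*y) + 10.5877*exp(4*y) - 1.0806*exp(3*y) + 1.8585*exp(2*y) - 4.3416*exp(y) + 1.1664)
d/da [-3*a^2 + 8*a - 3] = 8 - 6*a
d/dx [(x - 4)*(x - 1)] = 2*x - 5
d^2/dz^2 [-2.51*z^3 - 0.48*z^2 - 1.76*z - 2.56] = -15.06*z - 0.96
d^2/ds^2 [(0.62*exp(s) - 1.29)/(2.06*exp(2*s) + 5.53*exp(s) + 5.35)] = (2.631032*exp(4*s) - 28.959892*exp(3*s) - 85.084386*exp(2*s) - 0.924011000000007*exp(s) + 55.911245)*exp(s)/(8.741816*exp(6*s) + 70.401324*exp(5*s) + 257.099742*exp(4*s) + 534.789157*exp(3*s) + 667.710495*exp(2*s) + 474.847275*exp(s) + 153.130375)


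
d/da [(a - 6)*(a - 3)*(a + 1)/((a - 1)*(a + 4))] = (a^4 + 6*a^3 - 45*a^2 + 28*a - 90)/(a^4 + 6*a^3 + a^2 - 24*a + 16)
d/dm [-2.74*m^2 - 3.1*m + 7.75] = -5.48*m - 3.1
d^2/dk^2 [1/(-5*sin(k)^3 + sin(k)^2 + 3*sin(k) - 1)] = (225*sin(k)^6 - 55*sin(k)^5 - 326*sin(k)^4 + 44*sin(k)^3 + 97*sin(k)^2 + 15*sin(k) - 20)/(5*sin(k)^3 - sin(k)^2 - 3*sin(k) + 1)^3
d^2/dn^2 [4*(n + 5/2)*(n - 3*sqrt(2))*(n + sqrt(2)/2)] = 24*n - 20*sqrt(2) + 20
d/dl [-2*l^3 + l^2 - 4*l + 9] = -6*l^2 + 2*l - 4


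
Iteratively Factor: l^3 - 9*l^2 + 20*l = (l - 4)*(l^2 - 5*l) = (l - 5)*(l - 4)*(l)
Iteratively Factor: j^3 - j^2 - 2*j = (j + 1)*(j^2 - 2*j) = j*(j + 1)*(j - 2)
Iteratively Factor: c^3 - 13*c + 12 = (c - 3)*(c^2 + 3*c - 4) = (c - 3)*(c + 4)*(c - 1)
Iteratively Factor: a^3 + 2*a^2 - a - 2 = (a - 1)*(a^2 + 3*a + 2) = (a - 1)*(a + 1)*(a + 2)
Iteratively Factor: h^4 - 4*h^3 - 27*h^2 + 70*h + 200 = (h - 5)*(h^3 + h^2 - 22*h - 40) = (h - 5)^2*(h^2 + 6*h + 8) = (h - 5)^2*(h + 4)*(h + 2)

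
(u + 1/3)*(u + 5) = u^2 + 16*u/3 + 5/3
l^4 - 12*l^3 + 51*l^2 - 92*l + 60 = (l - 5)*(l - 3)*(l - 2)^2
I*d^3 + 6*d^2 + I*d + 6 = (d - 6*I)*(d + I)*(I*d + 1)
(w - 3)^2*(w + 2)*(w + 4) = w^4 - 19*w^2 + 6*w + 72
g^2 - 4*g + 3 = (g - 3)*(g - 1)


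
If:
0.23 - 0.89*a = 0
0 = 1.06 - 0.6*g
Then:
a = 0.26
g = 1.77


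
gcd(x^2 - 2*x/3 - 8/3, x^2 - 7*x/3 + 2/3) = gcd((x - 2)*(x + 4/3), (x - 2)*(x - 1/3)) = x - 2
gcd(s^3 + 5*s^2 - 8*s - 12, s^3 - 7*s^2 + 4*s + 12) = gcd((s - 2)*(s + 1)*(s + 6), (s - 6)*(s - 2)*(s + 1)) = s^2 - s - 2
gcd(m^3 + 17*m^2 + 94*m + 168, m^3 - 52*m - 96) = m + 6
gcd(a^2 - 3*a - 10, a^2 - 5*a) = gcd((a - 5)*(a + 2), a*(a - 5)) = a - 5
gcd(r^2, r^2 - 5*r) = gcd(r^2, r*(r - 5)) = r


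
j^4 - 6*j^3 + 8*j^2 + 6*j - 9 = (j - 3)^2*(j - 1)*(j + 1)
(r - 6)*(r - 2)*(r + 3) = r^3 - 5*r^2 - 12*r + 36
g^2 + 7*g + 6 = (g + 1)*(g + 6)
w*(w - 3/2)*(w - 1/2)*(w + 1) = w^4 - w^3 - 5*w^2/4 + 3*w/4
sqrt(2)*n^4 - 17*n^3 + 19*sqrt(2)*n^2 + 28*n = n*(n - 7*sqrt(2))*(n - 2*sqrt(2))*(sqrt(2)*n + 1)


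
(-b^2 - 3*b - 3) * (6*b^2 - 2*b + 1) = -6*b^4 - 16*b^3 - 13*b^2 + 3*b - 3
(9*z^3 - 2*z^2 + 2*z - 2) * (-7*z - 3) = -63*z^4 - 13*z^3 - 8*z^2 + 8*z + 6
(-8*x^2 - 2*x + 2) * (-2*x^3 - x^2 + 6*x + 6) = 16*x^5 + 12*x^4 - 50*x^3 - 62*x^2 + 12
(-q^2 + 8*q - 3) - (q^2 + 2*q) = -2*q^2 + 6*q - 3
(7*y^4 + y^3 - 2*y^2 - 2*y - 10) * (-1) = -7*y^4 - y^3 + 2*y^2 + 2*y + 10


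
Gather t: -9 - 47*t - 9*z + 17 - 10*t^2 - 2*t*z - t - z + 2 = -10*t^2 + t*(-2*z - 48) - 10*z + 10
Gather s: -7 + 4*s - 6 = 4*s - 13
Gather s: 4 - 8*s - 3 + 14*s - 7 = 6*s - 6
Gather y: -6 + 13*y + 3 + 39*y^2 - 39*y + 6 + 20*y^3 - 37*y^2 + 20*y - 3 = 20*y^3 + 2*y^2 - 6*y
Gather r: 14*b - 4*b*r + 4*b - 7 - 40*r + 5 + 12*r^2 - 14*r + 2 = 18*b + 12*r^2 + r*(-4*b - 54)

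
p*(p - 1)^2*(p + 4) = p^4 + 2*p^3 - 7*p^2 + 4*p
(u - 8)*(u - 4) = u^2 - 12*u + 32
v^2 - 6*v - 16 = (v - 8)*(v + 2)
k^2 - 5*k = k*(k - 5)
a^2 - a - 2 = (a - 2)*(a + 1)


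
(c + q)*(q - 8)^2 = c*q^2 - 16*c*q + 64*c + q^3 - 16*q^2 + 64*q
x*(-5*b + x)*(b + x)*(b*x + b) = -5*b^3*x^2 - 5*b^3*x - 4*b^2*x^3 - 4*b^2*x^2 + b*x^4 + b*x^3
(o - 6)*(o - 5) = o^2 - 11*o + 30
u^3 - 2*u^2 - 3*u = u*(u - 3)*(u + 1)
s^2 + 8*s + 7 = (s + 1)*(s + 7)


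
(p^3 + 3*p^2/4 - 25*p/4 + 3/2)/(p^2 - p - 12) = (4*p^2 - 9*p + 2)/(4*(p - 4))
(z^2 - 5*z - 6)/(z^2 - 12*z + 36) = (z + 1)/(z - 6)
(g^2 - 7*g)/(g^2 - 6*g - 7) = g/(g + 1)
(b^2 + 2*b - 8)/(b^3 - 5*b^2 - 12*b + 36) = (b + 4)/(b^2 - 3*b - 18)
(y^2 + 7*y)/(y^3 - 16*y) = (y + 7)/(y^2 - 16)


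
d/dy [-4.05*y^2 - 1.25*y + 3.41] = -8.1*y - 1.25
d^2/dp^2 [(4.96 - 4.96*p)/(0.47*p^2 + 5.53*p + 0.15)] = (-4.96*(0.94*p + 5.53)*(p - 1)*(1.88*p + 11.06) + (13.9872*p + 50.1952)*(0.47*p^2 + 5.53*p + 0.15))/(0.47*p^2 + 5.53*p + 0.15)^3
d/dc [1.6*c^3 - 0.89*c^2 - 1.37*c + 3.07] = 4.8*c^2 - 1.78*c - 1.37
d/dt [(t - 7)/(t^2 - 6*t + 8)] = (t^2 - 6*t - 2*(t - 7)*(t - 3) + 8)/(t^2 - 6*t + 8)^2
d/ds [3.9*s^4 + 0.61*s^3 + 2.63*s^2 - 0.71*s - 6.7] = 15.6*s^3 + 1.83*s^2 + 5.26*s - 0.71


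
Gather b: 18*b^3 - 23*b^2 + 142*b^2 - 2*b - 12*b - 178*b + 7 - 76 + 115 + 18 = 18*b^3 + 119*b^2 - 192*b + 64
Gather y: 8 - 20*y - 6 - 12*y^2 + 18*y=-12*y^2 - 2*y + 2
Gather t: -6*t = -6*t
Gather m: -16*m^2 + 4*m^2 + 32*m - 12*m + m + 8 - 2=-12*m^2 + 21*m + 6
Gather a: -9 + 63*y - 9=63*y - 18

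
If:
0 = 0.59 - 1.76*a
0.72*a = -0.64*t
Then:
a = 0.34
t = -0.38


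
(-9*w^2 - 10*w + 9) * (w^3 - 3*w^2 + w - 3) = -9*w^5 + 17*w^4 + 30*w^3 - 10*w^2 + 39*w - 27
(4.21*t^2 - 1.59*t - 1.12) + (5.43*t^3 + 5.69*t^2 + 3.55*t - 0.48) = 5.43*t^3 + 9.9*t^2 + 1.96*t - 1.6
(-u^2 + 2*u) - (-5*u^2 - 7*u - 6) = 4*u^2 + 9*u + 6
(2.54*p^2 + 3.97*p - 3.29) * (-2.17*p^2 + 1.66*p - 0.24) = -5.5118*p^4 - 4.3985*p^3 + 13.1199*p^2 - 6.4142*p + 0.7896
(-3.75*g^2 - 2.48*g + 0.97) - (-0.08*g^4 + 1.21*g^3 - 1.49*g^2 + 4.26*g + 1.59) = 0.08*g^4 - 1.21*g^3 - 2.26*g^2 - 6.74*g - 0.62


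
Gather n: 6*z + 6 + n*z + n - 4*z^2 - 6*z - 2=n*(z + 1) - 4*z^2 + 4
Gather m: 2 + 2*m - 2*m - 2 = 0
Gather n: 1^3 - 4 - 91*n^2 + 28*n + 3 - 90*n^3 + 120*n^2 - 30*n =-90*n^3 + 29*n^2 - 2*n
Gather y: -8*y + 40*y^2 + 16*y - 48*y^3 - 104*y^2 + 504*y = -48*y^3 - 64*y^2 + 512*y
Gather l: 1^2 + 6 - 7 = 0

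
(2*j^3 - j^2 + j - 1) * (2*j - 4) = 4*j^4 - 10*j^3 + 6*j^2 - 6*j + 4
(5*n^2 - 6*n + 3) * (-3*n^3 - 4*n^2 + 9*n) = -15*n^5 - 2*n^4 + 60*n^3 - 66*n^2 + 27*n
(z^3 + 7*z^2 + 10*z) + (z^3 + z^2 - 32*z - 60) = 2*z^3 + 8*z^2 - 22*z - 60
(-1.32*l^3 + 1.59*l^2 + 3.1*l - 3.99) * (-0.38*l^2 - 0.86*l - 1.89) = 0.5016*l^5 + 0.531*l^4 - 0.0506*l^3 - 4.1549*l^2 - 2.4276*l + 7.5411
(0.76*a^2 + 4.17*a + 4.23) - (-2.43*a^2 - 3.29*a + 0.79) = 3.19*a^2 + 7.46*a + 3.44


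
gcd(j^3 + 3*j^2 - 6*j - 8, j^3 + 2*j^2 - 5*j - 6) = j^2 - j - 2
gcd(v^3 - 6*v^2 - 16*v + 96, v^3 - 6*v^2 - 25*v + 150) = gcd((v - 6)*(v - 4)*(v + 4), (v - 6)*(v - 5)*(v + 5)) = v - 6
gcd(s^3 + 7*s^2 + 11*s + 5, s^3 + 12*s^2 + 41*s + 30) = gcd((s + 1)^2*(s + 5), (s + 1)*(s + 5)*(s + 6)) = s^2 + 6*s + 5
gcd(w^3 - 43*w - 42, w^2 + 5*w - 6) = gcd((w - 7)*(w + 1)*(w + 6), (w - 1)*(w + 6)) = w + 6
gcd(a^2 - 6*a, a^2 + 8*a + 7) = 1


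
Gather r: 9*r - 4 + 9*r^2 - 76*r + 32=9*r^2 - 67*r + 28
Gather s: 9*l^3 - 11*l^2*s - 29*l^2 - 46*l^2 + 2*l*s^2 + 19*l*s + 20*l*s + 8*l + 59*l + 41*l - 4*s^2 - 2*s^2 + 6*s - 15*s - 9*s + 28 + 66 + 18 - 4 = 9*l^3 - 75*l^2 + 108*l + s^2*(2*l - 6) + s*(-11*l^2 + 39*l - 18) + 108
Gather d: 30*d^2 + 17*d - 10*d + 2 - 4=30*d^2 + 7*d - 2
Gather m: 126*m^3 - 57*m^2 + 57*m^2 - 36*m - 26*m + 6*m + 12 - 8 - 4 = 126*m^3 - 56*m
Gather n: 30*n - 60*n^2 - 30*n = -60*n^2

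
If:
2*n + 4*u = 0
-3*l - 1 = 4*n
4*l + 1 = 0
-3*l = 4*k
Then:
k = 3/16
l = -1/4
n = -1/16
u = 1/32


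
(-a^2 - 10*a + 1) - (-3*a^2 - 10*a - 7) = 2*a^2 + 8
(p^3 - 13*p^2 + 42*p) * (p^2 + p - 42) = p^5 - 12*p^4 - 13*p^3 + 588*p^2 - 1764*p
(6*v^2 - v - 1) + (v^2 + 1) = 7*v^2 - v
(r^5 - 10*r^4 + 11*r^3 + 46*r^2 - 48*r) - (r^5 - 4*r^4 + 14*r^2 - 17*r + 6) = -6*r^4 + 11*r^3 + 32*r^2 - 31*r - 6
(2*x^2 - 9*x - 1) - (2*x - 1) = 2*x^2 - 11*x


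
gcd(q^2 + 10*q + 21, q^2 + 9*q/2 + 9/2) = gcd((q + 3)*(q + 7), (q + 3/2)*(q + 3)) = q + 3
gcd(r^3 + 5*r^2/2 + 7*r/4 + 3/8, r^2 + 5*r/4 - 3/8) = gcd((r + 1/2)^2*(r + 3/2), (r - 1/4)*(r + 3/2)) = r + 3/2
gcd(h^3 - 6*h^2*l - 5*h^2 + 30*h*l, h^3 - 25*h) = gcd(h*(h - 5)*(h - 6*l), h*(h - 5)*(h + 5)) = h^2 - 5*h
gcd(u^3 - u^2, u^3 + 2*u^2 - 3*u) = u^2 - u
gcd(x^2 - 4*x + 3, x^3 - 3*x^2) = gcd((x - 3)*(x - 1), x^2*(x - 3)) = x - 3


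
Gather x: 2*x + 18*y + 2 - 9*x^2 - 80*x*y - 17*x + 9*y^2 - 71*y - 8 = -9*x^2 + x*(-80*y - 15) + 9*y^2 - 53*y - 6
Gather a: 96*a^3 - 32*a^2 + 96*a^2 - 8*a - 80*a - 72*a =96*a^3 + 64*a^2 - 160*a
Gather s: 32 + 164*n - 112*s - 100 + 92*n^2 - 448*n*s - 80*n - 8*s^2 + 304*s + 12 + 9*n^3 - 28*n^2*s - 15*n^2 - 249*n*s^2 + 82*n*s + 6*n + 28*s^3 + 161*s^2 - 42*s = 9*n^3 + 77*n^2 + 90*n + 28*s^3 + s^2*(153 - 249*n) + s*(-28*n^2 - 366*n + 150) - 56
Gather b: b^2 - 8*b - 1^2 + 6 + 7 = b^2 - 8*b + 12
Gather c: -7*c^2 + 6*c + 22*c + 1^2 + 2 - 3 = -7*c^2 + 28*c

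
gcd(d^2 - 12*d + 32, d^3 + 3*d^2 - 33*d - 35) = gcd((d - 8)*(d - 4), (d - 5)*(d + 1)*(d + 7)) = 1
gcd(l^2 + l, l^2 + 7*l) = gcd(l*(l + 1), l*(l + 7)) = l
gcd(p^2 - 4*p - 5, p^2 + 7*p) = 1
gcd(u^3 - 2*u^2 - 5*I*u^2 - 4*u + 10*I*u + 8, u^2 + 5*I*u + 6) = u - I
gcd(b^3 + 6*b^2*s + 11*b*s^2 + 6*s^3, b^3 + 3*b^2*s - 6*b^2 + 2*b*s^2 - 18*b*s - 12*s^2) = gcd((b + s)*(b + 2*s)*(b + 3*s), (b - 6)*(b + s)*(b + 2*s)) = b^2 + 3*b*s + 2*s^2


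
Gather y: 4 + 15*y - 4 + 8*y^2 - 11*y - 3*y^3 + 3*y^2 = -3*y^3 + 11*y^2 + 4*y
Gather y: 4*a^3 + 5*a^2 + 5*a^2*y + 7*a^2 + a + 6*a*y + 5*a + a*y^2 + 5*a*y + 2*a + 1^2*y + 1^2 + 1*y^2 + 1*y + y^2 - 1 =4*a^3 + 12*a^2 + 8*a + y^2*(a + 2) + y*(5*a^2 + 11*a + 2)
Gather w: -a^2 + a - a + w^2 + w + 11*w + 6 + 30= -a^2 + w^2 + 12*w + 36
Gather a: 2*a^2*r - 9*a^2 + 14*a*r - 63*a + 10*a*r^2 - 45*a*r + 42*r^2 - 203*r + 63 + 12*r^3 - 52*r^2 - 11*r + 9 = a^2*(2*r - 9) + a*(10*r^2 - 31*r - 63) + 12*r^3 - 10*r^2 - 214*r + 72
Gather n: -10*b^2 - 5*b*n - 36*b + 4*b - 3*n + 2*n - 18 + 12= -10*b^2 - 32*b + n*(-5*b - 1) - 6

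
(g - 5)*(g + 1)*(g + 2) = g^3 - 2*g^2 - 13*g - 10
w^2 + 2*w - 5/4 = (w - 1/2)*(w + 5/2)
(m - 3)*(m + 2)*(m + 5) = m^3 + 4*m^2 - 11*m - 30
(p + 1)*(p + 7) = p^2 + 8*p + 7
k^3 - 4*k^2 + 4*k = k*(k - 2)^2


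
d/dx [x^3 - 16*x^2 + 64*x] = 3*x^2 - 32*x + 64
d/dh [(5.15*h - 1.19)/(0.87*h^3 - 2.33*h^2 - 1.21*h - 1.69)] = (-8.961*h^3 + 15.1054*h^2 - 5.5454*h - 10.1434)/(0.7569*h^6 - 4.0542*h^5 + 3.3235*h^4 + 2.698*h^3 + 9.3395*h^2 + 4.0898*h + 2.8561)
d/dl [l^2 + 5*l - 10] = 2*l + 5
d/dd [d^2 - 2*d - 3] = 2*d - 2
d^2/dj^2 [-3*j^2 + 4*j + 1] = -6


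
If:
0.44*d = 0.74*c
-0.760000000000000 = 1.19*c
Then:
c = -0.64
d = -1.07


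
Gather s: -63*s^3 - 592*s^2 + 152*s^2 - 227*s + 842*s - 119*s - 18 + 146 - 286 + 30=-63*s^3 - 440*s^2 + 496*s - 128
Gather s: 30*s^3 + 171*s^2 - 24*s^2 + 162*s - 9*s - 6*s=30*s^3 + 147*s^2 + 147*s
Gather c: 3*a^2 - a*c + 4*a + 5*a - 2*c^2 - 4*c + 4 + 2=3*a^2 + 9*a - 2*c^2 + c*(-a - 4) + 6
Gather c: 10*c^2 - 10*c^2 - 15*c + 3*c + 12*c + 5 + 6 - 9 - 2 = 0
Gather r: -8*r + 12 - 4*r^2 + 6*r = -4*r^2 - 2*r + 12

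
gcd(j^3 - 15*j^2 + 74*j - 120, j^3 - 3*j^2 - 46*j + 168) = j^2 - 10*j + 24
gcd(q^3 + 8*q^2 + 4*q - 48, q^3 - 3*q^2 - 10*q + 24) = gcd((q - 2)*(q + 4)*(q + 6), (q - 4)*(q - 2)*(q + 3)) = q - 2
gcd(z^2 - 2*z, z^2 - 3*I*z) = z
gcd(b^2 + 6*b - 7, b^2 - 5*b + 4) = b - 1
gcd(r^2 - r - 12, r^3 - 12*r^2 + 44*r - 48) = r - 4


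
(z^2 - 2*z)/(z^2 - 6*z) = (z - 2)/(z - 6)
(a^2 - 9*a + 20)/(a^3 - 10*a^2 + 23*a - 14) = (a^2 - 9*a + 20)/(a^3 - 10*a^2 + 23*a - 14)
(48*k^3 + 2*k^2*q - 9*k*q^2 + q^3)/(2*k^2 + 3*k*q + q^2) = (24*k^2 - 11*k*q + q^2)/(k + q)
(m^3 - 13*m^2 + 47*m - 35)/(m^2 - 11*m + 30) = (m^2 - 8*m + 7)/(m - 6)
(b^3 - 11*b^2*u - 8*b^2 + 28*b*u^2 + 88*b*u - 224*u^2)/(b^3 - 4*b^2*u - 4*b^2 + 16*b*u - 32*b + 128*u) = (b - 7*u)/(b + 4)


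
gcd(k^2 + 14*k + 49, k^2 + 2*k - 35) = k + 7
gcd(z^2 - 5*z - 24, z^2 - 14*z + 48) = z - 8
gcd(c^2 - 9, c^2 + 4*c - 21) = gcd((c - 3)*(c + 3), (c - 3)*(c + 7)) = c - 3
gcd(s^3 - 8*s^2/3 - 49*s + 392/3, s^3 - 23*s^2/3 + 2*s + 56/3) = s - 7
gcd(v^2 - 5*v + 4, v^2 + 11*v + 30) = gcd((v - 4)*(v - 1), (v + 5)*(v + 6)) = 1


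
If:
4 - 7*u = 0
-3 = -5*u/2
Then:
No Solution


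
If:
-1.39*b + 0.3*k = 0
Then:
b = 0.215827338129496*k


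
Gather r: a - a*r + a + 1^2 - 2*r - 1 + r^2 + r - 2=2*a + r^2 + r*(-a - 1) - 2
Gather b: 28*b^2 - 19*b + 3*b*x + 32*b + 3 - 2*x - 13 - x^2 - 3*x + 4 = 28*b^2 + b*(3*x + 13) - x^2 - 5*x - 6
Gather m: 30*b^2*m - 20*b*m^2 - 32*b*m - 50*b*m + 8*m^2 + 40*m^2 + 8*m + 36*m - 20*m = m^2*(48 - 20*b) + m*(30*b^2 - 82*b + 24)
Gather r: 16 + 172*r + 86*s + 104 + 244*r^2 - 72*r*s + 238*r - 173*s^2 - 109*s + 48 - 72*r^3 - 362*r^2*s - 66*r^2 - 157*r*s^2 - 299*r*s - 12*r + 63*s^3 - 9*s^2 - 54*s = -72*r^3 + r^2*(178 - 362*s) + r*(-157*s^2 - 371*s + 398) + 63*s^3 - 182*s^2 - 77*s + 168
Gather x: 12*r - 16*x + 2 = 12*r - 16*x + 2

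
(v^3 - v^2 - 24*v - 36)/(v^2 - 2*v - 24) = (v^2 + 5*v + 6)/(v + 4)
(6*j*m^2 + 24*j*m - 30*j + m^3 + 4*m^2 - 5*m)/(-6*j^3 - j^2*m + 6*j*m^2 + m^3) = (-m^2 - 4*m + 5)/(j^2 - m^2)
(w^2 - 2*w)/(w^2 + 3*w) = (w - 2)/(w + 3)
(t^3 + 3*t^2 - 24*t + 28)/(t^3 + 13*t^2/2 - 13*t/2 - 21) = 2*(t - 2)/(2*t + 3)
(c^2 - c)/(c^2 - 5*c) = (c - 1)/(c - 5)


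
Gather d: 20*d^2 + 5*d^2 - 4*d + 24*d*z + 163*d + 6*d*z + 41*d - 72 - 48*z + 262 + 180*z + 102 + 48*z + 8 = 25*d^2 + d*(30*z + 200) + 180*z + 300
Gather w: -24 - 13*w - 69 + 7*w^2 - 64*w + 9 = 7*w^2 - 77*w - 84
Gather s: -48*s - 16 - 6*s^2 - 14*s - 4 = -6*s^2 - 62*s - 20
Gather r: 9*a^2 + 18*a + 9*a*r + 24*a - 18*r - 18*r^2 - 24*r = 9*a^2 + 42*a - 18*r^2 + r*(9*a - 42)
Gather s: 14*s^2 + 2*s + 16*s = 14*s^2 + 18*s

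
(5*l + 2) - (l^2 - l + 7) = -l^2 + 6*l - 5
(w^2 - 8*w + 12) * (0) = 0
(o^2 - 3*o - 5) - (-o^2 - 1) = 2*o^2 - 3*o - 4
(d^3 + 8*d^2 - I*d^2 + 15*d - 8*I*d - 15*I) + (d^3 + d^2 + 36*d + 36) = 2*d^3 + 9*d^2 - I*d^2 + 51*d - 8*I*d + 36 - 15*I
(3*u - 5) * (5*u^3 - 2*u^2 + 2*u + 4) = 15*u^4 - 31*u^3 + 16*u^2 + 2*u - 20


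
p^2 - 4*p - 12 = (p - 6)*(p + 2)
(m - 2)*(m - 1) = m^2 - 3*m + 2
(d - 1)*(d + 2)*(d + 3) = d^3 + 4*d^2 + d - 6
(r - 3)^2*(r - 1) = r^3 - 7*r^2 + 15*r - 9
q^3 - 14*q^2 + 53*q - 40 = (q - 8)*(q - 5)*(q - 1)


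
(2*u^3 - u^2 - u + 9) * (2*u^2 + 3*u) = 4*u^5 + 4*u^4 - 5*u^3 + 15*u^2 + 27*u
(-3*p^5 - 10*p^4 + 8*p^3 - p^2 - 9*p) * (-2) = 6*p^5 + 20*p^4 - 16*p^3 + 2*p^2 + 18*p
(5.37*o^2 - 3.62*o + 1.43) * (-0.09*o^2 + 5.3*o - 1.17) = -0.4833*o^4 + 28.7868*o^3 - 25.5976*o^2 + 11.8144*o - 1.6731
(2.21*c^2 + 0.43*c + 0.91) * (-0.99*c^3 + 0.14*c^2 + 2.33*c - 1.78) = -2.1879*c^5 - 0.1163*c^4 + 4.3086*c^3 - 2.8045*c^2 + 1.3549*c - 1.6198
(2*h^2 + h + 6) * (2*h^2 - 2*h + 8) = 4*h^4 - 2*h^3 + 26*h^2 - 4*h + 48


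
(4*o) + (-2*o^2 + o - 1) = -2*o^2 + 5*o - 1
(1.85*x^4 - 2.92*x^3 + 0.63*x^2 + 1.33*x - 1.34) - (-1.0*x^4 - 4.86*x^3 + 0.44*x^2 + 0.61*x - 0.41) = 2.85*x^4 + 1.94*x^3 + 0.19*x^2 + 0.72*x - 0.93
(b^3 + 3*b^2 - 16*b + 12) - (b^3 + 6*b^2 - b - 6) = -3*b^2 - 15*b + 18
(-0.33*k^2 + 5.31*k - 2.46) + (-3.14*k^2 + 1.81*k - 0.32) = -3.47*k^2 + 7.12*k - 2.78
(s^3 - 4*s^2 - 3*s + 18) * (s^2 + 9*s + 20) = s^5 + 5*s^4 - 19*s^3 - 89*s^2 + 102*s + 360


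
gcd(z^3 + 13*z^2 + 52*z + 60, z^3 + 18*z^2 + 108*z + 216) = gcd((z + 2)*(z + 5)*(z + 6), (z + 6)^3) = z + 6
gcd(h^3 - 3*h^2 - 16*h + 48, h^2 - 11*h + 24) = h - 3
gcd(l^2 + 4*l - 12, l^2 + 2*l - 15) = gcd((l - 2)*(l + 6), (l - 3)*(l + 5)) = 1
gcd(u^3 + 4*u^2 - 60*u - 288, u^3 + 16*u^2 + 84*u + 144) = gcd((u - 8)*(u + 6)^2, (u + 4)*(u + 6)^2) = u^2 + 12*u + 36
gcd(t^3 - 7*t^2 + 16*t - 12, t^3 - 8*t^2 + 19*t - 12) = t - 3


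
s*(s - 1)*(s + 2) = s^3 + s^2 - 2*s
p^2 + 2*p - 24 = (p - 4)*(p + 6)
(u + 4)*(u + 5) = u^2 + 9*u + 20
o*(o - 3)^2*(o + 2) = o^4 - 4*o^3 - 3*o^2 + 18*o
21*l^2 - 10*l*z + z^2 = (-7*l + z)*(-3*l + z)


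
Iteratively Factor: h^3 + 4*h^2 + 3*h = (h + 3)*(h^2 + h) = h*(h + 3)*(h + 1)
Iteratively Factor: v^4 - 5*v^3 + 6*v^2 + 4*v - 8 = (v - 2)*(v^3 - 3*v^2 + 4) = (v - 2)*(v + 1)*(v^2 - 4*v + 4) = (v - 2)^2*(v + 1)*(v - 2)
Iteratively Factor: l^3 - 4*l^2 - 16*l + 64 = (l - 4)*(l^2 - 16) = (l - 4)*(l + 4)*(l - 4)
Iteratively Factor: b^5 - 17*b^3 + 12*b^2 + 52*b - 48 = (b + 2)*(b^4 - 2*b^3 - 13*b^2 + 38*b - 24) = (b - 2)*(b + 2)*(b^3 - 13*b + 12) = (b - 2)*(b + 2)*(b + 4)*(b^2 - 4*b + 3) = (b - 2)*(b - 1)*(b + 2)*(b + 4)*(b - 3)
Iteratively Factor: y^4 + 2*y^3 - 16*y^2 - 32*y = (y)*(y^3 + 2*y^2 - 16*y - 32) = y*(y - 4)*(y^2 + 6*y + 8) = y*(y - 4)*(y + 4)*(y + 2)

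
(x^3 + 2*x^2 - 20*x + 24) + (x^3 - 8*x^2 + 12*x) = 2*x^3 - 6*x^2 - 8*x + 24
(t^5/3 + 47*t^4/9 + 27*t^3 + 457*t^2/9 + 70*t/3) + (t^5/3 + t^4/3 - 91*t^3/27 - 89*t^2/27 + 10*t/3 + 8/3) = 2*t^5/3 + 50*t^4/9 + 638*t^3/27 + 1282*t^2/27 + 80*t/3 + 8/3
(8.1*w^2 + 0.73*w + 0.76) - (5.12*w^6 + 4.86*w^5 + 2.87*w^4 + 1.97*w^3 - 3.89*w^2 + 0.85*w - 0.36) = -5.12*w^6 - 4.86*w^5 - 2.87*w^4 - 1.97*w^3 + 11.99*w^2 - 0.12*w + 1.12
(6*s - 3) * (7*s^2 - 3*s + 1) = 42*s^3 - 39*s^2 + 15*s - 3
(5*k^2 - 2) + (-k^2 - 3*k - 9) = 4*k^2 - 3*k - 11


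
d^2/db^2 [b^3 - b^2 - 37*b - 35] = 6*b - 2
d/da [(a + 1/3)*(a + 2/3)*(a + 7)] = 3*a^2 + 16*a + 65/9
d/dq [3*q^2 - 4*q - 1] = 6*q - 4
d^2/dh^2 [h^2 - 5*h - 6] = 2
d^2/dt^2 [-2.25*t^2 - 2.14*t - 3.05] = -4.50000000000000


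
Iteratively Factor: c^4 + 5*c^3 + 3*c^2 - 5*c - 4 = (c + 4)*(c^3 + c^2 - c - 1) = (c - 1)*(c + 4)*(c^2 + 2*c + 1) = (c - 1)*(c + 1)*(c + 4)*(c + 1)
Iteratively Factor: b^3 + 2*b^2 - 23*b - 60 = (b - 5)*(b^2 + 7*b + 12) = (b - 5)*(b + 4)*(b + 3)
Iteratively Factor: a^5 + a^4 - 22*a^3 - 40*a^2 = (a - 5)*(a^4 + 6*a^3 + 8*a^2) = (a - 5)*(a + 2)*(a^3 + 4*a^2) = a*(a - 5)*(a + 2)*(a^2 + 4*a) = a*(a - 5)*(a + 2)*(a + 4)*(a)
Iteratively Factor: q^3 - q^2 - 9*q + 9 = (q - 1)*(q^2 - 9) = (q - 3)*(q - 1)*(q + 3)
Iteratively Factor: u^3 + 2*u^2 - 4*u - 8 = (u + 2)*(u^2 - 4) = (u + 2)^2*(u - 2)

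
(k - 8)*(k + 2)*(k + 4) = k^3 - 2*k^2 - 40*k - 64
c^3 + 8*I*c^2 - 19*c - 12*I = (c + I)*(c + 3*I)*(c + 4*I)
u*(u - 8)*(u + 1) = u^3 - 7*u^2 - 8*u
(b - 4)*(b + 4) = b^2 - 16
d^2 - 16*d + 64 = (d - 8)^2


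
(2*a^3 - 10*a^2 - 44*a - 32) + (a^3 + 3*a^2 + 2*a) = 3*a^3 - 7*a^2 - 42*a - 32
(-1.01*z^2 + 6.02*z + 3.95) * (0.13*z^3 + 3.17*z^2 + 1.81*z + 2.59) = -0.1313*z^5 - 2.4191*z^4 + 17.7688*z^3 + 20.8018*z^2 + 22.7413*z + 10.2305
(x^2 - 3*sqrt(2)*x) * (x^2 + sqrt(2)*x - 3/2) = x^4 - 2*sqrt(2)*x^3 - 15*x^2/2 + 9*sqrt(2)*x/2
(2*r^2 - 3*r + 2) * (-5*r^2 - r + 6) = -10*r^4 + 13*r^3 + 5*r^2 - 20*r + 12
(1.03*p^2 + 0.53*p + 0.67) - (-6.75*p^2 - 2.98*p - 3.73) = 7.78*p^2 + 3.51*p + 4.4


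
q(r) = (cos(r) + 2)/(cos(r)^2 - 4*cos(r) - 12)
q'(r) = (2*sin(r)*cos(r) - 4*sin(r))*(cos(r) + 2)/(cos(r)^2 - 4*cos(r) - 12)^2 - sin(r)/(cos(r)^2 - 4*cos(r) - 12)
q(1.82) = -0.16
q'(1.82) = 0.02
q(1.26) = -0.18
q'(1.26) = 0.03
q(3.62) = -0.15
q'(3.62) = -0.01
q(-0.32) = -0.20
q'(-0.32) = -0.01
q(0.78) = -0.19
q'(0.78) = 0.03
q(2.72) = -0.14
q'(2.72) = 0.01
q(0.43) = -0.20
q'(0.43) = 0.02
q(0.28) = -0.20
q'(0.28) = 0.01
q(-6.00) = -0.20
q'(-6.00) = 0.01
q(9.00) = -0.14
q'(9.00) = 0.01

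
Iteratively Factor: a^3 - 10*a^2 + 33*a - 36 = (a - 4)*(a^2 - 6*a + 9) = (a - 4)*(a - 3)*(a - 3)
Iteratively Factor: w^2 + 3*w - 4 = (w - 1)*(w + 4)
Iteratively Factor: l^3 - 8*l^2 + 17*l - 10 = (l - 2)*(l^2 - 6*l + 5) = (l - 2)*(l - 1)*(l - 5)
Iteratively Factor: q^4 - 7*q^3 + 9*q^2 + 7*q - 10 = (q - 2)*(q^3 - 5*q^2 - q + 5) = (q - 2)*(q + 1)*(q^2 - 6*q + 5) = (q - 2)*(q - 1)*(q + 1)*(q - 5)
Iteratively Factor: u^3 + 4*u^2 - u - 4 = (u + 1)*(u^2 + 3*u - 4) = (u - 1)*(u + 1)*(u + 4)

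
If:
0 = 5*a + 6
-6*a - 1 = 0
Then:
No Solution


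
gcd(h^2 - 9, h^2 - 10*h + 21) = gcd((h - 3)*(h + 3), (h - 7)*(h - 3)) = h - 3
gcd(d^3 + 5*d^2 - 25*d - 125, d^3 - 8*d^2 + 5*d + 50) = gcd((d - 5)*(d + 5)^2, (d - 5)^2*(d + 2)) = d - 5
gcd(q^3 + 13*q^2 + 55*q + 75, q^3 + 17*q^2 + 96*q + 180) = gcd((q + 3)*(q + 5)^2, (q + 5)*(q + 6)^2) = q + 5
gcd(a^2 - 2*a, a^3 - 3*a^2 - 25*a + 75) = 1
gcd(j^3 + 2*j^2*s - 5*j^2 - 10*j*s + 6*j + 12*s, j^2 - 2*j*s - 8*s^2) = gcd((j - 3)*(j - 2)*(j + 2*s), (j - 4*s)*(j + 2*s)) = j + 2*s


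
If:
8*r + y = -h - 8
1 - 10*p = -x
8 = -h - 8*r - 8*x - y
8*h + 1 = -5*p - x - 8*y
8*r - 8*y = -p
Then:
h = 497/640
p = 1/10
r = -125/128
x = 0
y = -617/640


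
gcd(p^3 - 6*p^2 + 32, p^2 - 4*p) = p - 4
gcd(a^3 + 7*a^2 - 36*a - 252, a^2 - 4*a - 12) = a - 6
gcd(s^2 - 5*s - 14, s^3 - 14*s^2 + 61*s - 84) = s - 7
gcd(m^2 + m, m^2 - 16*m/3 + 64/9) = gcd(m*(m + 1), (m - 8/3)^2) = 1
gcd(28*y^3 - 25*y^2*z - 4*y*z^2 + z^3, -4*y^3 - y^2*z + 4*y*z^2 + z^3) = 4*y^2 - 3*y*z - z^2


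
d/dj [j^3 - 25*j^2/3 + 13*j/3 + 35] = 3*j^2 - 50*j/3 + 13/3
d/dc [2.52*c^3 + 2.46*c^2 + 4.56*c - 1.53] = 7.56*c^2 + 4.92*c + 4.56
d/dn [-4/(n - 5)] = 4/(n - 5)^2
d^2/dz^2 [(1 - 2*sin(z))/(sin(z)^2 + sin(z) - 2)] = (9*(1 - cos(2*z))^2/2 + 11*sin(z) + sin(3*z) + 3*cos(2*z)/2 - 2*cos(4*z) + 5/2)/((sin(z) - 1)^2*(sin(z) + 2)^3)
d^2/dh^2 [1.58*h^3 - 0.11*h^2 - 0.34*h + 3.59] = 9.48*h - 0.22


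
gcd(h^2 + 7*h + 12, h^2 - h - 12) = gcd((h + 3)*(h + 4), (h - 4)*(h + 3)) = h + 3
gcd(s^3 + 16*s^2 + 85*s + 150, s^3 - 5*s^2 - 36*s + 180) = s + 6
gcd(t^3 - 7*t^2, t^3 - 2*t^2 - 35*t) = t^2 - 7*t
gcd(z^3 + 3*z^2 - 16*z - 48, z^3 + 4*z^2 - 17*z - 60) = z^2 - z - 12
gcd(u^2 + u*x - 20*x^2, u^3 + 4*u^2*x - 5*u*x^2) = u + 5*x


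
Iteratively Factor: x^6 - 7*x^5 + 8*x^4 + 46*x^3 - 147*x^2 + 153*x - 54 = (x + 3)*(x^5 - 10*x^4 + 38*x^3 - 68*x^2 + 57*x - 18) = (x - 1)*(x + 3)*(x^4 - 9*x^3 + 29*x^2 - 39*x + 18) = (x - 3)*(x - 1)*(x + 3)*(x^3 - 6*x^2 + 11*x - 6) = (x - 3)*(x - 2)*(x - 1)*(x + 3)*(x^2 - 4*x + 3) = (x - 3)^2*(x - 2)*(x - 1)*(x + 3)*(x - 1)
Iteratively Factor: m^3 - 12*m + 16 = (m - 2)*(m^2 + 2*m - 8) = (m - 2)*(m + 4)*(m - 2)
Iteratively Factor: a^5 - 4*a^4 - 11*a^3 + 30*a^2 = (a - 2)*(a^4 - 2*a^3 - 15*a^2) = (a - 2)*(a + 3)*(a^3 - 5*a^2) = a*(a - 2)*(a + 3)*(a^2 - 5*a) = a*(a - 5)*(a - 2)*(a + 3)*(a)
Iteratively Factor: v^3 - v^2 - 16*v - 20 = (v + 2)*(v^2 - 3*v - 10) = (v - 5)*(v + 2)*(v + 2)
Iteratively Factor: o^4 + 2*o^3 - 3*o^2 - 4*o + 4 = (o - 1)*(o^3 + 3*o^2 - 4) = (o - 1)*(o + 2)*(o^2 + o - 2) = (o - 1)*(o + 2)^2*(o - 1)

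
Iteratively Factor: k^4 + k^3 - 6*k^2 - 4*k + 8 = (k + 2)*(k^3 - k^2 - 4*k + 4) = (k - 2)*(k + 2)*(k^2 + k - 2) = (k - 2)*(k - 1)*(k + 2)*(k + 2)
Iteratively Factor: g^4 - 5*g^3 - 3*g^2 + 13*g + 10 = (g - 5)*(g^3 - 3*g - 2) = (g - 5)*(g + 1)*(g^2 - g - 2) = (g - 5)*(g - 2)*(g + 1)*(g + 1)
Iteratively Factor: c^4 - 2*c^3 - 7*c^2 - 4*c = (c + 1)*(c^3 - 3*c^2 - 4*c) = (c - 4)*(c + 1)*(c^2 + c) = (c - 4)*(c + 1)^2*(c)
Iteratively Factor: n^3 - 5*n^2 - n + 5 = (n - 5)*(n^2 - 1) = (n - 5)*(n - 1)*(n + 1)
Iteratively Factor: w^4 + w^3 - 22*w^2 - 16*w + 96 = (w + 4)*(w^3 - 3*w^2 - 10*w + 24) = (w + 3)*(w + 4)*(w^2 - 6*w + 8) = (w - 2)*(w + 3)*(w + 4)*(w - 4)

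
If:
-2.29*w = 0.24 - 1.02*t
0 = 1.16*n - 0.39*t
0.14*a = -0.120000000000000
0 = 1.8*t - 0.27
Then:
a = -0.86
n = 0.05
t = 0.15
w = -0.04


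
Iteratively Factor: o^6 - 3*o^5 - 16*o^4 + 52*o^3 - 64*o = (o - 2)*(o^5 - o^4 - 18*o^3 + 16*o^2 + 32*o) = (o - 2)^2*(o^4 + o^3 - 16*o^2 - 16*o) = (o - 4)*(o - 2)^2*(o^3 + 5*o^2 + 4*o) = o*(o - 4)*(o - 2)^2*(o^2 + 5*o + 4) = o*(o - 4)*(o - 2)^2*(o + 1)*(o + 4)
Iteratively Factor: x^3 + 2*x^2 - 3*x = (x)*(x^2 + 2*x - 3) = x*(x - 1)*(x + 3)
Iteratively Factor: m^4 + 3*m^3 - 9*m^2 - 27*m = (m)*(m^3 + 3*m^2 - 9*m - 27) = m*(m - 3)*(m^2 + 6*m + 9) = m*(m - 3)*(m + 3)*(m + 3)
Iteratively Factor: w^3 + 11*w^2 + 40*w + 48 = (w + 4)*(w^2 + 7*w + 12) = (w + 4)^2*(w + 3)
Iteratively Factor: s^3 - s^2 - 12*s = (s)*(s^2 - s - 12) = s*(s - 4)*(s + 3)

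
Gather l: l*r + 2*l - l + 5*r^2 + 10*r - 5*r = l*(r + 1) + 5*r^2 + 5*r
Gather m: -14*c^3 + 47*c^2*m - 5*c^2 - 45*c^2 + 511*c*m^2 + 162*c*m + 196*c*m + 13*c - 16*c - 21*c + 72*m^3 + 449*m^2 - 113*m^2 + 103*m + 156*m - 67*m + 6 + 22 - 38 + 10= -14*c^3 - 50*c^2 - 24*c + 72*m^3 + m^2*(511*c + 336) + m*(47*c^2 + 358*c + 192)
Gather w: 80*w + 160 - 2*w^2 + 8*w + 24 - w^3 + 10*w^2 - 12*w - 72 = -w^3 + 8*w^2 + 76*w + 112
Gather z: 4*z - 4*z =0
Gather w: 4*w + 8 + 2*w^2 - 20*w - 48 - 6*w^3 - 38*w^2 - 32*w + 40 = -6*w^3 - 36*w^2 - 48*w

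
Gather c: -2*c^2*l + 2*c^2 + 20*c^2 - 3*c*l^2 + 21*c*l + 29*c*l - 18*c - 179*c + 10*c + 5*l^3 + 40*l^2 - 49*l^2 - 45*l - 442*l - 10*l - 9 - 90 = c^2*(22 - 2*l) + c*(-3*l^2 + 50*l - 187) + 5*l^3 - 9*l^2 - 497*l - 99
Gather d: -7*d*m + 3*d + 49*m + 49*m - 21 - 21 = d*(3 - 7*m) + 98*m - 42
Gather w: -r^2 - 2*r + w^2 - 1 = -r^2 - 2*r + w^2 - 1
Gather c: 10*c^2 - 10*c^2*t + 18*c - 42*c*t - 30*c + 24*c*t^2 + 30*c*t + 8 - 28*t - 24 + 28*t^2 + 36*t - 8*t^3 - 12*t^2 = c^2*(10 - 10*t) + c*(24*t^2 - 12*t - 12) - 8*t^3 + 16*t^2 + 8*t - 16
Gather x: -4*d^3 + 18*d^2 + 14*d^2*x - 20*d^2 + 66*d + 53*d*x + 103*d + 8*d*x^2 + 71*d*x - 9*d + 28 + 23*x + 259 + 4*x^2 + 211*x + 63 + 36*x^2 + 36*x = -4*d^3 - 2*d^2 + 160*d + x^2*(8*d + 40) + x*(14*d^2 + 124*d + 270) + 350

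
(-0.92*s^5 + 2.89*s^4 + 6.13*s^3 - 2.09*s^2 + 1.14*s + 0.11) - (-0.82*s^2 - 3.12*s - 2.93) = -0.92*s^5 + 2.89*s^4 + 6.13*s^3 - 1.27*s^2 + 4.26*s + 3.04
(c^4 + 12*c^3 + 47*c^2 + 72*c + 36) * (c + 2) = c^5 + 14*c^4 + 71*c^3 + 166*c^2 + 180*c + 72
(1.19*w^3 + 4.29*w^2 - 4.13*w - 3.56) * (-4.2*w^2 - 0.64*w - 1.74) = -4.998*w^5 - 18.7796*w^4 + 12.5298*w^3 + 10.1306*w^2 + 9.4646*w + 6.1944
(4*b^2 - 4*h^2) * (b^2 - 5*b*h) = 4*b^4 - 20*b^3*h - 4*b^2*h^2 + 20*b*h^3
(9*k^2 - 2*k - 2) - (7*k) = 9*k^2 - 9*k - 2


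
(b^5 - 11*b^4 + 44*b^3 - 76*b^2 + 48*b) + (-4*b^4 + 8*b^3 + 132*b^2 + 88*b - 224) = b^5 - 15*b^4 + 52*b^3 + 56*b^2 + 136*b - 224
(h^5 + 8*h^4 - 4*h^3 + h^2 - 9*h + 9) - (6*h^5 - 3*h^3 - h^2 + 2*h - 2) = -5*h^5 + 8*h^4 - h^3 + 2*h^2 - 11*h + 11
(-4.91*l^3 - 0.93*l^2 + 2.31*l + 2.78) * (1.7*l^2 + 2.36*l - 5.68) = -8.347*l^5 - 13.1686*l^4 + 29.621*l^3 + 15.46*l^2 - 6.56*l - 15.7904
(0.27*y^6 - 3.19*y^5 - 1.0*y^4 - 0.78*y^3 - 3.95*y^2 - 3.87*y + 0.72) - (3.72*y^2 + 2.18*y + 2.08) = 0.27*y^6 - 3.19*y^5 - 1.0*y^4 - 0.78*y^3 - 7.67*y^2 - 6.05*y - 1.36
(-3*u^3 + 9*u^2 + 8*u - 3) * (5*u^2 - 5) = -15*u^5 + 45*u^4 + 55*u^3 - 60*u^2 - 40*u + 15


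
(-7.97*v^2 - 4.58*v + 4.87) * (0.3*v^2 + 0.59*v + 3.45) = -2.391*v^4 - 6.0763*v^3 - 28.7377*v^2 - 12.9277*v + 16.8015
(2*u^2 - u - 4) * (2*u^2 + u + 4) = 4*u^4 - u^2 - 8*u - 16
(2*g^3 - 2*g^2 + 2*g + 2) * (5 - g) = -2*g^4 + 12*g^3 - 12*g^2 + 8*g + 10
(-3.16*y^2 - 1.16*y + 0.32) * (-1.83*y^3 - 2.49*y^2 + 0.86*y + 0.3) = 5.7828*y^5 + 9.9912*y^4 - 0.4148*y^3 - 2.7424*y^2 - 0.0728*y + 0.096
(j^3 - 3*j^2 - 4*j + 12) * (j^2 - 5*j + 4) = j^5 - 8*j^4 + 15*j^3 + 20*j^2 - 76*j + 48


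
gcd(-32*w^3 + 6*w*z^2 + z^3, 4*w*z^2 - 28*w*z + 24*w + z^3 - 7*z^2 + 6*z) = 4*w + z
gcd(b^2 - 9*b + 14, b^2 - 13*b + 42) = b - 7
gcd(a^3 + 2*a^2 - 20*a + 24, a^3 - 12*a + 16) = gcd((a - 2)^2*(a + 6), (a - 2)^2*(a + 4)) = a^2 - 4*a + 4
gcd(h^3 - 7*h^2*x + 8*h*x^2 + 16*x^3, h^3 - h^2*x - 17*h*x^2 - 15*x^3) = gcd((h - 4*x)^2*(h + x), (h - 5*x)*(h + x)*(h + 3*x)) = h + x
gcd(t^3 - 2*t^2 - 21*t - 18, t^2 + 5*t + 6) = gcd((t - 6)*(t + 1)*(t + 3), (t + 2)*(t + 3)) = t + 3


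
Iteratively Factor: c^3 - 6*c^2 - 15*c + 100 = (c - 5)*(c^2 - c - 20) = (c - 5)*(c + 4)*(c - 5)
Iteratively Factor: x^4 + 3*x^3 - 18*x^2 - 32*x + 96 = (x + 4)*(x^3 - x^2 - 14*x + 24) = (x + 4)^2*(x^2 - 5*x + 6) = (x - 3)*(x + 4)^2*(x - 2)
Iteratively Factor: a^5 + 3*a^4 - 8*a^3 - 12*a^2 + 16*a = (a - 2)*(a^4 + 5*a^3 + 2*a^2 - 8*a) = (a - 2)*(a + 4)*(a^3 + a^2 - 2*a) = (a - 2)*(a - 1)*(a + 4)*(a^2 + 2*a) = (a - 2)*(a - 1)*(a + 2)*(a + 4)*(a)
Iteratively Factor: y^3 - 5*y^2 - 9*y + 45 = (y + 3)*(y^2 - 8*y + 15) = (y - 3)*(y + 3)*(y - 5)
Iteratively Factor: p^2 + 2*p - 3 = (p + 3)*(p - 1)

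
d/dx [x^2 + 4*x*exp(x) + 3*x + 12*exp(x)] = 4*x*exp(x) + 2*x + 16*exp(x) + 3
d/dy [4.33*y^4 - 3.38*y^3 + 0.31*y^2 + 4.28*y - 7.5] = 17.32*y^3 - 10.14*y^2 + 0.62*y + 4.28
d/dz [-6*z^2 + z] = 1 - 12*z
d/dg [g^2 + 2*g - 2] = 2*g + 2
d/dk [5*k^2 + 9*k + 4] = 10*k + 9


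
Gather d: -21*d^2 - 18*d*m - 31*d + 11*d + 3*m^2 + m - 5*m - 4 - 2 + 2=-21*d^2 + d*(-18*m - 20) + 3*m^2 - 4*m - 4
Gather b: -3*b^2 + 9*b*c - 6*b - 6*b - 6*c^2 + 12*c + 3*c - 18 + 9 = -3*b^2 + b*(9*c - 12) - 6*c^2 + 15*c - 9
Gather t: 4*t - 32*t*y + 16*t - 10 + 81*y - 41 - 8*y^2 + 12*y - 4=t*(20 - 32*y) - 8*y^2 + 93*y - 55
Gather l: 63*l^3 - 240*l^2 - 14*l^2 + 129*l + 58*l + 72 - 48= 63*l^3 - 254*l^2 + 187*l + 24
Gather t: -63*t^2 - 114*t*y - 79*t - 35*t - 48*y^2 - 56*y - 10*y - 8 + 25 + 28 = -63*t^2 + t*(-114*y - 114) - 48*y^2 - 66*y + 45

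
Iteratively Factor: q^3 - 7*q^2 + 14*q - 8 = (q - 1)*(q^2 - 6*q + 8) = (q - 4)*(q - 1)*(q - 2)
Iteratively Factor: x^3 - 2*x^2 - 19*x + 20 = (x - 5)*(x^2 + 3*x - 4) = (x - 5)*(x - 1)*(x + 4)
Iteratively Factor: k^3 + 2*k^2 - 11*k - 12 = (k + 1)*(k^2 + k - 12) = (k - 3)*(k + 1)*(k + 4)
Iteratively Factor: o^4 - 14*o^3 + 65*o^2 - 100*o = (o - 5)*(o^3 - 9*o^2 + 20*o) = (o - 5)^2*(o^2 - 4*o) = (o - 5)^2*(o - 4)*(o)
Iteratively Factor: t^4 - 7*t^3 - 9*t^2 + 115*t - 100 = (t - 5)*(t^3 - 2*t^2 - 19*t + 20) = (t - 5)^2*(t^2 + 3*t - 4) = (t - 5)^2*(t + 4)*(t - 1)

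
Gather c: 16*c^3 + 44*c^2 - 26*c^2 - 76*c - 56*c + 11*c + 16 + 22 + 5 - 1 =16*c^3 + 18*c^2 - 121*c + 42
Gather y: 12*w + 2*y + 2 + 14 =12*w + 2*y + 16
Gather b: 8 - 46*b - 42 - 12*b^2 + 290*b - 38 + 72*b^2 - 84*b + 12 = 60*b^2 + 160*b - 60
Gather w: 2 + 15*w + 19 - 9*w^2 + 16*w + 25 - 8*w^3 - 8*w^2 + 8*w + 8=-8*w^3 - 17*w^2 + 39*w + 54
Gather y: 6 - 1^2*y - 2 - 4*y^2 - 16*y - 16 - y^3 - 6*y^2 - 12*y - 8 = -y^3 - 10*y^2 - 29*y - 20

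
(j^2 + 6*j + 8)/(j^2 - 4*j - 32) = (j + 2)/(j - 8)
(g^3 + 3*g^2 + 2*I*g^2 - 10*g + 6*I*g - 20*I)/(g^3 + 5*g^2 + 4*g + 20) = (g - 2)/(g - 2*I)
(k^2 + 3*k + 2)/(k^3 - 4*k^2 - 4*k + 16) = (k + 1)/(k^2 - 6*k + 8)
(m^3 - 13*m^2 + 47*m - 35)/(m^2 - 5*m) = m - 8 + 7/m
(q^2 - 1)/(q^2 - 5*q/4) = 4*(q^2 - 1)/(q*(4*q - 5))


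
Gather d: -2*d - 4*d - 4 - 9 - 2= -6*d - 15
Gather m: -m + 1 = 1 - m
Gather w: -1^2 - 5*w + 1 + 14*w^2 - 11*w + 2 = 14*w^2 - 16*w + 2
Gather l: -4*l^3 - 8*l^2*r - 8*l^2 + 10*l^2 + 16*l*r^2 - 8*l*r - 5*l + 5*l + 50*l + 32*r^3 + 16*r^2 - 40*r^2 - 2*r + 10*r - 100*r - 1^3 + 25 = -4*l^3 + l^2*(2 - 8*r) + l*(16*r^2 - 8*r + 50) + 32*r^3 - 24*r^2 - 92*r + 24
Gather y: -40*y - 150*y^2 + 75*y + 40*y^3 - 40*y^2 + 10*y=40*y^3 - 190*y^2 + 45*y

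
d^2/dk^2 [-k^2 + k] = -2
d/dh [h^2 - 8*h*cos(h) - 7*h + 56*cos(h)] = 8*h*sin(h) + 2*h - 56*sin(h) - 8*cos(h) - 7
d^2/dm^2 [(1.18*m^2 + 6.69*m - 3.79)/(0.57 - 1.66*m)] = (7.460528 - 7.105427357601e-15*m)/(4.574296*m^3 - 4.712076*m^2 + 1.618002*m - 0.185193)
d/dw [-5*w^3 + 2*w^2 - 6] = w*(4 - 15*w)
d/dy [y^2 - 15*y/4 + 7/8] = 2*y - 15/4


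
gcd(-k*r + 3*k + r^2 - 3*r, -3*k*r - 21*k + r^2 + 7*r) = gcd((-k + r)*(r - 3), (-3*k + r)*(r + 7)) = 1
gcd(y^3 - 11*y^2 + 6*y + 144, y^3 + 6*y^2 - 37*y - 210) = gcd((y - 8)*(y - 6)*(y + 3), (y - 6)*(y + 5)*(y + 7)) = y - 6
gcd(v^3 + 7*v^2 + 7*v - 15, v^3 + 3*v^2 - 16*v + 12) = v - 1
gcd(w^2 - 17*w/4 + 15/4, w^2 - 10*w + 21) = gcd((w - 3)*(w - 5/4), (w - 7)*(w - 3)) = w - 3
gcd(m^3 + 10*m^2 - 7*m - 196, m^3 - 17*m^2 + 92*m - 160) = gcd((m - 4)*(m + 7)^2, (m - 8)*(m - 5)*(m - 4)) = m - 4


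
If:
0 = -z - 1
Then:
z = -1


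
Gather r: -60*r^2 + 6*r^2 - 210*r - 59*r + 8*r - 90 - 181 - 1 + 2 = -54*r^2 - 261*r - 270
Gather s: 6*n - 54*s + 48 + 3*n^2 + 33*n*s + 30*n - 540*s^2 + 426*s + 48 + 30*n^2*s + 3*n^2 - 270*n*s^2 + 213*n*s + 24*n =6*n^2 + 60*n + s^2*(-270*n - 540) + s*(30*n^2 + 246*n + 372) + 96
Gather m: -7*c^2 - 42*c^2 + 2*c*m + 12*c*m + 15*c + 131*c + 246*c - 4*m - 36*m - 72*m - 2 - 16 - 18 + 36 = -49*c^2 + 392*c + m*(14*c - 112)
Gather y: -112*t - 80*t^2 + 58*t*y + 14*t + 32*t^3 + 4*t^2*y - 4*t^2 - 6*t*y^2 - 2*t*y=32*t^3 - 84*t^2 - 6*t*y^2 - 98*t + y*(4*t^2 + 56*t)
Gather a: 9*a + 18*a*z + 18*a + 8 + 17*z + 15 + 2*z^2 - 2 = a*(18*z + 27) + 2*z^2 + 17*z + 21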